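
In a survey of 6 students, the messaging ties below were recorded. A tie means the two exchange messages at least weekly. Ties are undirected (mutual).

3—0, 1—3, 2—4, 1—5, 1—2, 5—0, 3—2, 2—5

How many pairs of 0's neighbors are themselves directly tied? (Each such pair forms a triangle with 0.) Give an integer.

0's neighbors are 3 and 5, but none of them are tied to each other, so no triangle contains 0.

0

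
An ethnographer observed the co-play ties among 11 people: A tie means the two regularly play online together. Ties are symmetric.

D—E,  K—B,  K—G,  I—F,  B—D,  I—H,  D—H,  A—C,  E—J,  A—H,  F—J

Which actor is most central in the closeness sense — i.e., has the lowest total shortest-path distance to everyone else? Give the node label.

Farness (sum of distances to all others) for each node — A:28, B:25, C:37, D:20, E:25, F:31, G:41, H:21, I:26, J:30, K:32.
The smallest farness is 20, for D, so D has the highest closeness.

D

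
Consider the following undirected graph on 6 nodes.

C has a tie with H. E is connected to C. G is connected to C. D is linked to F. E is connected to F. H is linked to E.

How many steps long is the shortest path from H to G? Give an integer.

One shortest route is H – C – G, which uses 2 edges, and H and G are not directly tied, so nothing shorter exists. So d(H,G) = 2.

2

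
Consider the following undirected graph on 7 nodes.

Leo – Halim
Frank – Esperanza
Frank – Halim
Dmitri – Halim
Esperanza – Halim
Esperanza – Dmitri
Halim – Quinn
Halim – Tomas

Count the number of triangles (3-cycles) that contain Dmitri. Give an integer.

1

Dmitri's neighbors: Esperanza and Halim.
Neighbor pairs that are themselves tied: Dmitri–Esperanza–Halim. Each forms one triangle with Dmitri, for 1 in total.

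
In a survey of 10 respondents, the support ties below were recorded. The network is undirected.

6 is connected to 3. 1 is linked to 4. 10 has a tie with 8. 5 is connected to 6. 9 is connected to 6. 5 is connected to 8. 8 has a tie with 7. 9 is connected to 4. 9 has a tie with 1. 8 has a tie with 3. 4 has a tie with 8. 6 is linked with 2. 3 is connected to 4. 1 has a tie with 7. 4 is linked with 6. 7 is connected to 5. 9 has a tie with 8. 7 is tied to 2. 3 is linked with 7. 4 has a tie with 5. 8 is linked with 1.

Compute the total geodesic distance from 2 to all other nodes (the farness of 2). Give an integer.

Distances from 2: 1:2, 3:2, 4:2, 5:2, 6:1, 7:1, 8:2, 9:2, 10:3.
Sum = 2 + 2 + 2 + 2 + 1 + 1 + 2 + 2 + 3 = 17.

17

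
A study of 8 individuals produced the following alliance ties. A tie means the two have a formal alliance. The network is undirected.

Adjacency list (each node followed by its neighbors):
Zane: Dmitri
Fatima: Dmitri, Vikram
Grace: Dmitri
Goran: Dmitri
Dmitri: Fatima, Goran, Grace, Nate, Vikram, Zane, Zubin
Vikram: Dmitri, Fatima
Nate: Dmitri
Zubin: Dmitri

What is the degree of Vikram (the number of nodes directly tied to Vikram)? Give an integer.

Vikram is directly tied to Dmitri and Fatima. That is 2 neighbors, so the degree of Vikram is 2.

2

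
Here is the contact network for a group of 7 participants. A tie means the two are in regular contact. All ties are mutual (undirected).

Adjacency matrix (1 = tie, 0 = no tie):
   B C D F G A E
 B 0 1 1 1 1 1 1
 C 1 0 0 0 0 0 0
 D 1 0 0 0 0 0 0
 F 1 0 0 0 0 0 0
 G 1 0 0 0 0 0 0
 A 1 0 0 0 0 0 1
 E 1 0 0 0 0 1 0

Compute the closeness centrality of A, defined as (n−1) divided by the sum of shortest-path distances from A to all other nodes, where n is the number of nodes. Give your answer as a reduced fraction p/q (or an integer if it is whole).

3/5

Distances from A: B:1, C:2, D:2, E:1, F:2, G:2. Sum = 10.
n = 7, so closeness = 6/10 = 3/5.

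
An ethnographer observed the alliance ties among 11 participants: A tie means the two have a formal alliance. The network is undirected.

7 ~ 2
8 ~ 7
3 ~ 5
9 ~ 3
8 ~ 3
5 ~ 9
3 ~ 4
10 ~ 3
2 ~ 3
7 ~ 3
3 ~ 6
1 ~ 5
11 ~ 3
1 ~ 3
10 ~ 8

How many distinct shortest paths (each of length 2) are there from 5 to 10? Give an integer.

1

The shortest distance is 2, and the only length-2 path is 5–3–10. So there is exactly 1 shortest path.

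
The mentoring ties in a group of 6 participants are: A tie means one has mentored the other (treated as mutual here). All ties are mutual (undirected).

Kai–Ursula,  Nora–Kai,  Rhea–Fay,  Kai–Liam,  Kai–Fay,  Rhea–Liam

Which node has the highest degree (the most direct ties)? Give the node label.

Degrees — Fay:2, Kai:4, Liam:2, Nora:1, Rhea:2, Ursula:1.
The maximum is 4, attained only by Kai.

Kai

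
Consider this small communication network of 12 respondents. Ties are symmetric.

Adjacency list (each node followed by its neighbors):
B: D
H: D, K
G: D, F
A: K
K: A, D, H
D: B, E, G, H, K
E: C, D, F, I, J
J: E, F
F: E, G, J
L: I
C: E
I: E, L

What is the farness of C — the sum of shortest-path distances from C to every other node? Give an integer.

Distances from C: A:4, B:3, D:2, E:1, F:2, G:3, H:3, I:2, J:2, K:3, L:3.
Sum = 4 + 3 + 2 + 1 + 2 + 3 + 3 + 2 + 2 + 3 + 3 = 28.

28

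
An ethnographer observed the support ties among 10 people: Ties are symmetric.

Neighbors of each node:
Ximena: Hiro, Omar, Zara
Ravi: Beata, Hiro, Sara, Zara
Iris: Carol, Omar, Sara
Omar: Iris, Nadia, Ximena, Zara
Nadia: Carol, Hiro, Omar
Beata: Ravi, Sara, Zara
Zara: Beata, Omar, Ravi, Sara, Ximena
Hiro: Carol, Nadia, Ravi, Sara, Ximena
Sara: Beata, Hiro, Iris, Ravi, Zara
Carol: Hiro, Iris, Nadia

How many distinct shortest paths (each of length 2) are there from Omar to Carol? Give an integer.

2

The shortest distance is 2. The length-2 paths are: Omar–Iris–Carol; Omar–Nadia–Carol.
That gives 2 distinct shortest paths.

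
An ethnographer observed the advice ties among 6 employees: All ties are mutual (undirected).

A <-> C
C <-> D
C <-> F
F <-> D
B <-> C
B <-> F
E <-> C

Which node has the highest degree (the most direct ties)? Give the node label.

Degrees — A:1, B:2, C:5, D:2, E:1, F:3.
The maximum is 5, attained only by C.

C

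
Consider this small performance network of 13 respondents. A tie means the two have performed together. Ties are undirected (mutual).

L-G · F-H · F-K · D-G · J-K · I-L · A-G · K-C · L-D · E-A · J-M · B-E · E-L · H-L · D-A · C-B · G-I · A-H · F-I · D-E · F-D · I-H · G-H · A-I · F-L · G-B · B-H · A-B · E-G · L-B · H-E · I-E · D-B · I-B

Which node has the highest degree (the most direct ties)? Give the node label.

B

Degrees — A:6, B:8, C:2, D:6, E:7, F:5, G:7, H:7, I:7, J:2, K:3, L:7, M:1.
The maximum is 8, attained only by B.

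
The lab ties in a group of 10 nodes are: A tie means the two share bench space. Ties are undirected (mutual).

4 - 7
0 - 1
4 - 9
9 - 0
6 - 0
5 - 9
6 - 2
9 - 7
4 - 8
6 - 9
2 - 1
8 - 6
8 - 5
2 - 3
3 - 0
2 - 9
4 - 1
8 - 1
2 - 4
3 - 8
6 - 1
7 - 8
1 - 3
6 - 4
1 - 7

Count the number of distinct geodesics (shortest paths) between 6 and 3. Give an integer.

The shortest distance is 2. The length-2 paths are: 6–2–3; 6–1–3; 6–0–3; 6–8–3.
That gives 4 distinct shortest paths.

4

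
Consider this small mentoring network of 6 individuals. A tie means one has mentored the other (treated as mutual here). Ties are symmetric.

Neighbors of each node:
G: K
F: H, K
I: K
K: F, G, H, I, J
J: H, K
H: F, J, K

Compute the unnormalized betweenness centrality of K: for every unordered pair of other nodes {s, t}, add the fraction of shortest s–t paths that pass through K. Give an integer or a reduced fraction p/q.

Pairs whose geodesics pass through K — I–H: 1; I–J: 1; I–G: 1; I–F: 1; H–G: 1; J–G: 1; J–F: 1/2; G–F: 1.
All other pairs contribute 0.
Summing the contributions gives betweenness(K) = 15/2.

15/2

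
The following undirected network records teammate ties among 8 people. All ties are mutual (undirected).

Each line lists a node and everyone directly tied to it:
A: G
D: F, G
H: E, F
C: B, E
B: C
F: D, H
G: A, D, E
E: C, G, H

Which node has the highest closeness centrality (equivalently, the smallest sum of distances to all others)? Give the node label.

Farness (sum of distances to all others) for each node — A:18, B:21, C:15, D:15, E:11, F:16, G:12, H:14.
The smallest farness is 11, for E, so E has the highest closeness.

E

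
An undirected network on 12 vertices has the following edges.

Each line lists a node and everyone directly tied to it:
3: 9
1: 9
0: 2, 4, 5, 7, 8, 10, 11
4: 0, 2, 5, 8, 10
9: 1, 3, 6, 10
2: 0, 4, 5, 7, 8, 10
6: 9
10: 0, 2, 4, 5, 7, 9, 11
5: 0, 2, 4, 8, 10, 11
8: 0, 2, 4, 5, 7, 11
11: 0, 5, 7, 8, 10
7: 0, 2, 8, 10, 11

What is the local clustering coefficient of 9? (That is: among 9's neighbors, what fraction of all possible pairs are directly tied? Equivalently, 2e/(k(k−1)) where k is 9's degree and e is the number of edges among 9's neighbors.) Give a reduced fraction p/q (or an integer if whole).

0

9's neighbors: 1, 3, 6, and 10 (k = 4).
Possible neighbor pairs: C(4,2) = 6. Edges among them: none → e = 0.
Clustering(9) = 0/6 = 0.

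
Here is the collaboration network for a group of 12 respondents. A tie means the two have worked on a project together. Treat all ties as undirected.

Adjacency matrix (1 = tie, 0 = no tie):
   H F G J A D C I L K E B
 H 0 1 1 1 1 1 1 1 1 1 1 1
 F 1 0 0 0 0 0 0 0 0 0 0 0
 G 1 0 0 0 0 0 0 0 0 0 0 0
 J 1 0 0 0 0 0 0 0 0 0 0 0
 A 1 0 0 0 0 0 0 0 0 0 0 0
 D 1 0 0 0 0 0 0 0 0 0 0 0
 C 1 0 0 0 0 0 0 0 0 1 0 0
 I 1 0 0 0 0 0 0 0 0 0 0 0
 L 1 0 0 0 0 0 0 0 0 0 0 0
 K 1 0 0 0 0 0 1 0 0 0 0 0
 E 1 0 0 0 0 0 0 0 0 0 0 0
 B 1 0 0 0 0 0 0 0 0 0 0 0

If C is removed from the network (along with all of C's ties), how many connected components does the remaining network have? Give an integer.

C's neighbors (H and K) remain reachable from one another through other ties, so the rest of the network stays in one piece.

1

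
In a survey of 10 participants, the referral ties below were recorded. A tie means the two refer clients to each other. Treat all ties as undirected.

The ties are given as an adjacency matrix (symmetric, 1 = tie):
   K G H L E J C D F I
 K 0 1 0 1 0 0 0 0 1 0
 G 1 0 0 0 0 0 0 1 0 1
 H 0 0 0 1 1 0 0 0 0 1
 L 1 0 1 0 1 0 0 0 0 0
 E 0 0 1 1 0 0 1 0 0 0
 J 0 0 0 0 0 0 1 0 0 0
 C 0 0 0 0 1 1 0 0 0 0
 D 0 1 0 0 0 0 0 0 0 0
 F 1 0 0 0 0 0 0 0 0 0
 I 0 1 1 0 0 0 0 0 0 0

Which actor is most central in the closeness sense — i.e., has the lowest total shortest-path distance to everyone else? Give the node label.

L

Farness (sum of distances to all others) for each node — C:25, D:29, E:19, F:26, G:21, H:18, I:20, J:33, K:18, L:17.
The smallest farness is 17, for L, so L has the highest closeness.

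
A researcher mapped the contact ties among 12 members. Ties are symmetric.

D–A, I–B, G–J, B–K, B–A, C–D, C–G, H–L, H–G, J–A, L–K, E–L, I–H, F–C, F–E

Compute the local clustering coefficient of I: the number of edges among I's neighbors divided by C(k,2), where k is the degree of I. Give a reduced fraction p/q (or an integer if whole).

0

I's neighbors: B and H (k = 2).
Possible neighbor pairs: C(2,2) = 1. Edges among them: none → e = 0.
Clustering(I) = 0/1.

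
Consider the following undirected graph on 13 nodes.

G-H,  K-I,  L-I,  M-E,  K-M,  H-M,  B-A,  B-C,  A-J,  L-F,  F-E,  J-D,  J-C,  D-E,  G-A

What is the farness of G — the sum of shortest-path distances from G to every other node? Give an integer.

33

Distances from G: A:1, B:2, C:3, D:3, E:3, F:4, H:1, I:4, J:2, K:3, L:5, M:2.
Sum = 1 + 2 + 3 + 3 + 3 + 4 + 1 + 4 + 2 + 3 + 5 + 2 = 33.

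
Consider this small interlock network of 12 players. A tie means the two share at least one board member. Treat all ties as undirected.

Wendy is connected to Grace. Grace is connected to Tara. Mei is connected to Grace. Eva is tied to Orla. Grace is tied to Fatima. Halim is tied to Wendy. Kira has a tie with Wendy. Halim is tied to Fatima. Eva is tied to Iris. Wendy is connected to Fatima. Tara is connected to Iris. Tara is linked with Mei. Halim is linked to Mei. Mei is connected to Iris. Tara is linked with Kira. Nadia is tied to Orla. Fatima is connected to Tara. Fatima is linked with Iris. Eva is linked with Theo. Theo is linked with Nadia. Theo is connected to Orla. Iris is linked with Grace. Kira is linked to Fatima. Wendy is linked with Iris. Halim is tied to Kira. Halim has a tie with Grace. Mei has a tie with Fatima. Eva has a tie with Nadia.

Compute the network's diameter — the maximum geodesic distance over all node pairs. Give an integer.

Eccentricity of each node (its greatest distance to any other): Eva:3, Fatima:3, Grace:3, Halim:4, Iris:2, Kira:4, Mei:3, Nadia:4, Orla:4, Tara:3, Theo:4, Wendy:3.
The maximum eccentricity is 4, realized for instance by the pair Halim–Orla via Halim – Wendy – Iris – Eva – Orla. So the diameter is 4.

4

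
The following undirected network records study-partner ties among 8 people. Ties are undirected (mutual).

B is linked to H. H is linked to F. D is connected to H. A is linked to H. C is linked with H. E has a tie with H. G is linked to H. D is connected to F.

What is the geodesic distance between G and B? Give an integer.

One shortest route is G – H – B, which uses 2 edges, and G and B are not directly tied, so nothing shorter exists. So d(G,B) = 2.

2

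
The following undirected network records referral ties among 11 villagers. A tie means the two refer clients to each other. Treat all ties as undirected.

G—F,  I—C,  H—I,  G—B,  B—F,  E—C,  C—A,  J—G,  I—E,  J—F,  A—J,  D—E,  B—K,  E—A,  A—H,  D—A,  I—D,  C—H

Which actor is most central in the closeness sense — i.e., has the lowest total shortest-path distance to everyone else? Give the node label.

Farness (sum of distances to all others) for each node — A:18, B:29, C:23, D:24, E:23, F:23, G:23, H:24, I:28, J:19, K:38.
The smallest farness is 18, for A, so A has the highest closeness.

A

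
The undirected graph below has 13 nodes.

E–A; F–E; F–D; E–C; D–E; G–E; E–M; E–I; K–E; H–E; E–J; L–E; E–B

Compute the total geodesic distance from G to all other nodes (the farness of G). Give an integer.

Distances from G: A:2, B:2, C:2, D:2, E:1, F:2, H:2, I:2, J:2, K:2, L:2, M:2.
Sum = 2 + 2 + 2 + 2 + 1 + 2 + 2 + 2 + 2 + 2 + 2 + 2 = 23.

23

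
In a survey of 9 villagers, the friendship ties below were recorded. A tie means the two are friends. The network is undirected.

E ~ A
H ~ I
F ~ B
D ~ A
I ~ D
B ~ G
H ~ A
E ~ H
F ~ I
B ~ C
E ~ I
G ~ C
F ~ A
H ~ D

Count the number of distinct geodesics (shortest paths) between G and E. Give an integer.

2

The shortest distance is 4. The length-4 paths are: G–B–F–I–E; G–B–F–A–E.
That gives 2 distinct shortest paths.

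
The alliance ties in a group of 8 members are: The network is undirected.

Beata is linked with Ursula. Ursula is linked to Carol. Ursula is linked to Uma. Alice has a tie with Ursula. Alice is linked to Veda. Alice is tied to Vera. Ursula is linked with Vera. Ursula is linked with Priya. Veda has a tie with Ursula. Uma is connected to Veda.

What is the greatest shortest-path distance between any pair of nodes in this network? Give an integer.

2

Eccentricity of each node (its greatest distance to any other): Alice:2, Beata:2, Carol:2, Priya:2, Uma:2, Ursula:1, Veda:2, Vera:2.
The maximum eccentricity is 2, realized for instance by the pair Beata–Alice via Beata – Ursula – Alice. So the diameter is 2.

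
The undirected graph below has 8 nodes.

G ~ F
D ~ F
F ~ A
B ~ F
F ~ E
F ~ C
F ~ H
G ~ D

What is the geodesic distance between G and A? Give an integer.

2

One shortest route is G – F – A, which uses 2 edges, and G and A are not directly tied, so nothing shorter exists. So d(G,A) = 2.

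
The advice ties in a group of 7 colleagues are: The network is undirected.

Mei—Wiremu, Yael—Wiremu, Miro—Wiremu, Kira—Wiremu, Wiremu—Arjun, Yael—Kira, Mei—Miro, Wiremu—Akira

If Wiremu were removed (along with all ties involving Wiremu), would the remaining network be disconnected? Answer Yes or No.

Removing Wiremu leaves {Akira} with no path to {Arjun}, so the network splits into 4 components. Wiremu is a cut vertex.

Yes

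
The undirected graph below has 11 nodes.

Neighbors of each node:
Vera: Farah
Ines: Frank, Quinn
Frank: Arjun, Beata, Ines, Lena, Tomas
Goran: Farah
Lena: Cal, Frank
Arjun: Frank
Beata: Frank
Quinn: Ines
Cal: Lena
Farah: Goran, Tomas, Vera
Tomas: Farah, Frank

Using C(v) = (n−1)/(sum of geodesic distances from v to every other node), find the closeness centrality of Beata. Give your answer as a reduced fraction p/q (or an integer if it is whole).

5/13

Distances from Beata: Arjun:2, Cal:3, Farah:3, Frank:1, Goran:4, Ines:2, Lena:2, Quinn:3, Tomas:2, Vera:4. Sum = 26.
n = 11, so closeness = 10/26 = 5/13.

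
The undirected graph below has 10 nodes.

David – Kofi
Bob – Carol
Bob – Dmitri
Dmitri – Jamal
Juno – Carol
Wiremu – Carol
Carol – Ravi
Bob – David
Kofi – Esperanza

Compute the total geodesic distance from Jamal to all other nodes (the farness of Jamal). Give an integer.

30

Distances from Jamal: Bob:2, Carol:3, David:3, Dmitri:1, Esperanza:5, Juno:4, Kofi:4, Ravi:4, Wiremu:4.
Sum = 2 + 3 + 3 + 1 + 5 + 4 + 4 + 4 + 4 = 30.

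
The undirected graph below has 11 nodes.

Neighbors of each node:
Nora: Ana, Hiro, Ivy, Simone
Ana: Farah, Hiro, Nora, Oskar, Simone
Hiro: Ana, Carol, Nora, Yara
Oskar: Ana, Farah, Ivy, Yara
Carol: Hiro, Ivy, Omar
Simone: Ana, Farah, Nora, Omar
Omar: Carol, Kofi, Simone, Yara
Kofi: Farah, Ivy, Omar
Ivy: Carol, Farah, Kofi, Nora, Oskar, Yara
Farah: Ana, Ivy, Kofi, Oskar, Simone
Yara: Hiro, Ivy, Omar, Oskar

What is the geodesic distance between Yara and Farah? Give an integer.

2

One shortest route is Yara – Oskar – Farah, which uses 2 edges, and Yara and Farah are not directly tied, so nothing shorter exists. So d(Yara,Farah) = 2.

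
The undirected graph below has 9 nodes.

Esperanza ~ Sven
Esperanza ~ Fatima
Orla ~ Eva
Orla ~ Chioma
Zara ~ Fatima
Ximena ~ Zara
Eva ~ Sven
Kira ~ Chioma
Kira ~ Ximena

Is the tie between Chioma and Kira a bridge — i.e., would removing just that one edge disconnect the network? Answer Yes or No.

Even without that edge, Chioma still reaches Kira via Chioma – Orla – Eva – Sven – Esperanza – Fatima – Zara – Ximena – Kira, so the network stays connected. Not a bridge.

No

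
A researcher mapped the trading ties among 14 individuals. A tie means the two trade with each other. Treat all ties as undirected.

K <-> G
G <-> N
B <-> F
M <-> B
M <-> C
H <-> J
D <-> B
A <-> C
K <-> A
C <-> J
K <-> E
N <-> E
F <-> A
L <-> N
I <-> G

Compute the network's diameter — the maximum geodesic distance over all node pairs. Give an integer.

7

Eccentricity of each node (its greatest distance to any other): A:4, B:6, C:5, D:7, E:5, F:5, G:5, H:7, I:6, J:6, K:4, L:7, M:6, N:6.
The maximum eccentricity is 7, realized for instance by the pair L–D via L – N – G – K – A – F – B – D. So the diameter is 7.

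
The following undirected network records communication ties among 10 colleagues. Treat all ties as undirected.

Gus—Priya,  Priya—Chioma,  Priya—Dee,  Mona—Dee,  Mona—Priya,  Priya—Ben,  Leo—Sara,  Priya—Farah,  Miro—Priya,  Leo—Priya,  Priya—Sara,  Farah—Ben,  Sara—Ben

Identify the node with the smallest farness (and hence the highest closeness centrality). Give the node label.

Priya

Farness (sum of distances to all others) for each node — Ben:15, Chioma:17, Dee:16, Farah:16, Gus:17, Leo:16, Miro:17, Mona:16, Priya:9, Sara:15.
The smallest farness is 9, for Priya, so Priya has the highest closeness.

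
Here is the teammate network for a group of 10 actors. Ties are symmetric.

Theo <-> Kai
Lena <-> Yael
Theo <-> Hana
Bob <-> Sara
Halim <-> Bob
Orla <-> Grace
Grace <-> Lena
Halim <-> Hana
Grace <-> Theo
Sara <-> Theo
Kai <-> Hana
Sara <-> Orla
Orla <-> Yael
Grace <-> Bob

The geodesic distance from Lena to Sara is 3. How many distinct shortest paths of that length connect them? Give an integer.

The shortest distance is 3. The length-3 paths are: Lena–Yael–Orla–Sara; Lena–Grace–Orla–Sara; Lena–Grace–Bob–Sara; Lena–Grace–Theo–Sara.
That gives 4 distinct shortest paths.

4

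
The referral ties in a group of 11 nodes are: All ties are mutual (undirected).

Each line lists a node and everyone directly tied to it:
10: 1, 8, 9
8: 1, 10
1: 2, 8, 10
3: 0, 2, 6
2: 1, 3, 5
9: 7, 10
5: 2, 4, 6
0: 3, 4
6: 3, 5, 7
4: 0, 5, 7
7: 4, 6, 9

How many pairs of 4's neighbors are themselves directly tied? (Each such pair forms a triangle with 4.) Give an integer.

4's neighbors are 0, 5, and 7, but none of them are tied to each other, so no triangle contains 4.

0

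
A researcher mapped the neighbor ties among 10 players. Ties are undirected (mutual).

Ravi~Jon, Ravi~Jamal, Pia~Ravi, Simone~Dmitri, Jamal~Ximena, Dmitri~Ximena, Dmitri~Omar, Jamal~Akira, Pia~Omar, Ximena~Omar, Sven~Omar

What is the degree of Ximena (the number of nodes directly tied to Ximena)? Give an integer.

Ximena is directly tied to Dmitri, Jamal, and Omar. That is 3 neighbors, so the degree of Ximena is 3.

3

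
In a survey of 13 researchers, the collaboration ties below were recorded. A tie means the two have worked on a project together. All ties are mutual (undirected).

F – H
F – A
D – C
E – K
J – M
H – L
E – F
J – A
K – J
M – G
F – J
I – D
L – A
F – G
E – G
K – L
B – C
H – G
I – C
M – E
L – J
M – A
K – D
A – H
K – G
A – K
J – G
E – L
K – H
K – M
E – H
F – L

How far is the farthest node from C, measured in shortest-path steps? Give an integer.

4

Distances from C: A:3, B:1, D:1, E:3, F:4, G:3, H:3, I:1, J:3, K:2, L:3, M:3.
The largest is 4 (to F), so the eccentricity of C is 4.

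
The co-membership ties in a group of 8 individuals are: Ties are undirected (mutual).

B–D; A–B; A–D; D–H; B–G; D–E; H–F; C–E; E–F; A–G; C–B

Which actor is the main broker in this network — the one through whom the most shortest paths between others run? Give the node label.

D

Unnormalized betweenness of each node: A:26/15, B:51/10, C:41/30, D:44/5, E:133/30, F:5/6, G:0, H:26/15.
D has the largest value, 44/5, making it the main broker — the node through which the most shortest paths run.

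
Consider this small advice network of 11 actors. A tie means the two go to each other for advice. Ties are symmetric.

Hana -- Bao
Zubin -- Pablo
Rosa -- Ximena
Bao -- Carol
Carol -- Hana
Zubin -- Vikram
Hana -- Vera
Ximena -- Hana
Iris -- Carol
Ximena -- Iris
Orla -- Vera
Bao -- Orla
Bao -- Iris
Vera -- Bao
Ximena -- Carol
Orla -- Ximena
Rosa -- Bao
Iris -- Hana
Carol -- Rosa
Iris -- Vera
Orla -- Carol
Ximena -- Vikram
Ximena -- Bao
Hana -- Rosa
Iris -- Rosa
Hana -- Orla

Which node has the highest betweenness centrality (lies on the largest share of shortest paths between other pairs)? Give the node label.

Ximena

Unnormalized betweenness of each node: Bao:61/30, Carol:9/20, Hana:61/30, Iris:19/12, Orla:5/4, Pablo:0, Rosa:0, Vera:1/5, Vikram:16, Ximena:429/20, Zubin:9.
Ximena has the largest value, 429/20, making it the main broker — the node through which the most shortest paths run.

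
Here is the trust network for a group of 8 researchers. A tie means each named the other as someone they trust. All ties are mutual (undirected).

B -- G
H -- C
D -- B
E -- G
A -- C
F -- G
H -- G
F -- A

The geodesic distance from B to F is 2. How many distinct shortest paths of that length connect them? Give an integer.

The shortest distance is 2, and the only length-2 path is B–G–F. So there is exactly 1 shortest path.

1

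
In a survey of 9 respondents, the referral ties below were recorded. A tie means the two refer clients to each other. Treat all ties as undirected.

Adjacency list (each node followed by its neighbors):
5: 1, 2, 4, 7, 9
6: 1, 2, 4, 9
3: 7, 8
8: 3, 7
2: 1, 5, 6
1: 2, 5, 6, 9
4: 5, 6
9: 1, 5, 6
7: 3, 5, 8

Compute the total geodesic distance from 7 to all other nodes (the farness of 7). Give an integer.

Distances from 7: 1:2, 2:2, 3:1, 4:2, 5:1, 6:3, 8:1, 9:2.
Sum = 2 + 2 + 1 + 2 + 1 + 3 + 1 + 2 = 14.

14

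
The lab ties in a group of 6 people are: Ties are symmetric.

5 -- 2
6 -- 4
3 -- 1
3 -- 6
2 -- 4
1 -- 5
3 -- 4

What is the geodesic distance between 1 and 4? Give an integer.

One shortest route is 1 – 3 – 4, which uses 2 edges, and 1 and 4 are not directly tied, so nothing shorter exists. So d(1,4) = 2.

2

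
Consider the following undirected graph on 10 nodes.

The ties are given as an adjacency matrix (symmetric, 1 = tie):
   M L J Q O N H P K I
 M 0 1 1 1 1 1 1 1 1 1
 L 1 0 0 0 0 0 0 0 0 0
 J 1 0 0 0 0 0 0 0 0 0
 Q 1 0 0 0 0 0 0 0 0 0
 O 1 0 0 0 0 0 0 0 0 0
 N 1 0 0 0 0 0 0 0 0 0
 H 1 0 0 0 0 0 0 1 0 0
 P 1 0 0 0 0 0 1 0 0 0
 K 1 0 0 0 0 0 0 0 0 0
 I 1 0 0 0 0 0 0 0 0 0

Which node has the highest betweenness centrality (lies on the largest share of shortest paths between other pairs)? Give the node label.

M

Unnormalized betweenness of each node: H:0, I:0, J:0, K:0, L:0, M:35, N:0, O:0, P:0, Q:0.
M has the largest value, 35, making it the main broker — the node through which the most shortest paths run.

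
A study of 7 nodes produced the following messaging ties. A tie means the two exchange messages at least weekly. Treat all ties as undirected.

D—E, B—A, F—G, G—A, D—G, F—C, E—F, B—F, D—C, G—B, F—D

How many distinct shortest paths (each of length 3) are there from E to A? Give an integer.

3

The shortest distance is 3. The length-3 paths are: E–F–G–A; E–D–G–A; E–F–B–A.
That gives 3 distinct shortest paths.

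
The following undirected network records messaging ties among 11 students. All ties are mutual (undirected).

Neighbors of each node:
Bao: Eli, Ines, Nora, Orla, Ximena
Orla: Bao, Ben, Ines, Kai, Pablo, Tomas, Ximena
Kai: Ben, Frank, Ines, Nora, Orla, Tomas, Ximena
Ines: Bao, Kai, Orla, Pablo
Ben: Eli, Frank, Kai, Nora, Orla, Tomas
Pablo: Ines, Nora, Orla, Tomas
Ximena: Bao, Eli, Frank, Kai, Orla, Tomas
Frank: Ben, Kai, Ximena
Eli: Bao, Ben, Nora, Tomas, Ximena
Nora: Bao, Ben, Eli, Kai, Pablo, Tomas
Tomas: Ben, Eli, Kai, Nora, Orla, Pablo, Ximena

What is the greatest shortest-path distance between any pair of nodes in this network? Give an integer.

3

Eccentricity of each node (its greatest distance to any other): Bao:2, Ben:2, Eli:2, Frank:3, Ines:2, Kai:2, Nora:2, Orla:2, Pablo:3, Tomas:2, Ximena:2.
The maximum eccentricity is 3, realized for instance by the pair Pablo–Frank via Pablo – Orla – Ben – Frank. So the diameter is 3.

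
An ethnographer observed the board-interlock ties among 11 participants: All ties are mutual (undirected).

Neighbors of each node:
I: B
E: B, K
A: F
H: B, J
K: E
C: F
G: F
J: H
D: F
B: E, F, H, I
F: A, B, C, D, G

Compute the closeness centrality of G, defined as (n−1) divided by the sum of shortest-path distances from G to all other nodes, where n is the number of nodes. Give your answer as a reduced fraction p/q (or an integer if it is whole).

5/13

Distances from G: A:2, B:2, C:2, D:2, E:3, F:1, H:3, I:3, J:4, K:4. Sum = 26.
n = 11, so closeness = 10/26 = 5/13.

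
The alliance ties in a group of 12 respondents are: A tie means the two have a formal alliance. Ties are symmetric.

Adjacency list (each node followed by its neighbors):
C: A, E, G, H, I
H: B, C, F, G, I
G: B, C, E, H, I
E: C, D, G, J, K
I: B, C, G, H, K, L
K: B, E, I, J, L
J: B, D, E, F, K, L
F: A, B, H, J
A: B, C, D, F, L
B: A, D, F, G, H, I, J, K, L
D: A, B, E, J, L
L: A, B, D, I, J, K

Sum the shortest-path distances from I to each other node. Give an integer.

16

Distances from I: A:2, B:1, C:1, D:2, E:2, F:2, G:1, H:1, J:2, K:1, L:1.
Sum = 2 + 1 + 1 + 2 + 2 + 2 + 1 + 1 + 2 + 1 + 1 = 16.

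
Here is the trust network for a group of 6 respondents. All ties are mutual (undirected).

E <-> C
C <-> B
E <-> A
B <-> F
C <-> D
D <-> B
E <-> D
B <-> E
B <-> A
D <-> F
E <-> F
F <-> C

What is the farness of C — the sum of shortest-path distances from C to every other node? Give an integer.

Distances from C: A:2, B:1, D:1, E:1, F:1.
Sum = 2 + 1 + 1 + 1 + 1 = 6.

6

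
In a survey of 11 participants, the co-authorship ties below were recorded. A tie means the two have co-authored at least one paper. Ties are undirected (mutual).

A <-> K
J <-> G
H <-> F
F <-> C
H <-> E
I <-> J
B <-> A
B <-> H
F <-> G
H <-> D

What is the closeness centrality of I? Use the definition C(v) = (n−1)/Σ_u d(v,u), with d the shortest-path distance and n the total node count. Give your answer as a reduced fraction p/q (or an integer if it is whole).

5/21

Distances from I: A:6, B:5, C:4, D:5, E:5, F:3, G:2, H:4, J:1, K:7. Sum = 42.
n = 11, so closeness = 10/42 = 5/21.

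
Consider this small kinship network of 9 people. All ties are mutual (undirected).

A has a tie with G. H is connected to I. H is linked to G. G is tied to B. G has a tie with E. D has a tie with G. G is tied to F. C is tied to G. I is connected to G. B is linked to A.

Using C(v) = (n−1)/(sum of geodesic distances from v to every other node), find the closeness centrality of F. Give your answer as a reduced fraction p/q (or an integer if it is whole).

Distances from F: A:2, B:2, C:2, D:2, E:2, G:1, H:2, I:2. Sum = 15.
n = 9, so closeness = 8/15.

8/15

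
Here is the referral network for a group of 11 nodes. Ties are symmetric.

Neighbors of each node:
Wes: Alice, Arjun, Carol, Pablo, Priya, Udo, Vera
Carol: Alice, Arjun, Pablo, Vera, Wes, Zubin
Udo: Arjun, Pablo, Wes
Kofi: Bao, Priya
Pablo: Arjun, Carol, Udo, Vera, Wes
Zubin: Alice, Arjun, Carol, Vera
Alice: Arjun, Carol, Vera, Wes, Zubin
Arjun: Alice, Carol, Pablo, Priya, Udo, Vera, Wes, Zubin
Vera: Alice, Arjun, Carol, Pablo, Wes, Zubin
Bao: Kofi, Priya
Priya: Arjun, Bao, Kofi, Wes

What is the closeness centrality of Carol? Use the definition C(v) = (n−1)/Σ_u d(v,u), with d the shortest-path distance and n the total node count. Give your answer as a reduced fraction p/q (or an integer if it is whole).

Distances from Carol: Alice:1, Arjun:1, Bao:3, Kofi:3, Pablo:1, Priya:2, Udo:2, Vera:1, Wes:1, Zubin:1. Sum = 16.
n = 11, so closeness = 10/16 = 5/8.

5/8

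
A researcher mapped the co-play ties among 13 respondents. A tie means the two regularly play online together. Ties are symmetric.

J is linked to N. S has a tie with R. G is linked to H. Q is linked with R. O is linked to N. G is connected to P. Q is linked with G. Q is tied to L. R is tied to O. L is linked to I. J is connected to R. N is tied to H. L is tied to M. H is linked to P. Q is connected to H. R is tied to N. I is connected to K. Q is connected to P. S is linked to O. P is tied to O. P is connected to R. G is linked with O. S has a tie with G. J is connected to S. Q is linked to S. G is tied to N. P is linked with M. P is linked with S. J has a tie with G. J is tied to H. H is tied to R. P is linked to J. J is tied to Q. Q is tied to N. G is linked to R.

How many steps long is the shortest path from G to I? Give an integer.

3

One shortest route is G – Q – L – I, which uses 3 edges, and at distance 2 from G we only reach {L, M}, which does not include I. So d(G,I) = 3.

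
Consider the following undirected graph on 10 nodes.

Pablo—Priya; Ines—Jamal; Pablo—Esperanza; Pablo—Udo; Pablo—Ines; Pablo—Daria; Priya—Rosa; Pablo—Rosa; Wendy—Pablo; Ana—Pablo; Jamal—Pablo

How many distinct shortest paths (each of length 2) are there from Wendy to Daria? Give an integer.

1

The shortest distance is 2, and the only length-2 path is Wendy–Pablo–Daria. So there is exactly 1 shortest path.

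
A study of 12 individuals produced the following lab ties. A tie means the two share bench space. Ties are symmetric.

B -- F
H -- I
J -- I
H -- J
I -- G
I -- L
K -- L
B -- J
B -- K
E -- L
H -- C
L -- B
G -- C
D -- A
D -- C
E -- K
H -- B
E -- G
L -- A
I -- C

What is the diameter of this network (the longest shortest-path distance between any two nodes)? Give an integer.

4

Eccentricity of each node (its greatest distance to any other): A:3, B:3, C:3, D:4, E:3, F:4, G:4, H:3, I:3, J:3, K:3, L:2.
The maximum eccentricity is 4, realized for instance by the pair G–F via G – E – K – B – F. So the diameter is 4.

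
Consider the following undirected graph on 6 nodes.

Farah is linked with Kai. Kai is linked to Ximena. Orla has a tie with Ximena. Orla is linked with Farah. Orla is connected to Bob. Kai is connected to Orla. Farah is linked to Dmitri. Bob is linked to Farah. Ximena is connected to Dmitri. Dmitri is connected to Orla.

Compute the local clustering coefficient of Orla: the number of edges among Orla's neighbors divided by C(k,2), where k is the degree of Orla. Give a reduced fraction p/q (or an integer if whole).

1/2

Orla's neighbors: Bob, Dmitri, Farah, Kai, and Ximena (k = 5).
Possible neighbor pairs: C(5,2) = 10. Edges among them: Bob–Farah, Dmitri–Farah, Dmitri–Ximena, Farah–Kai, Kai–Ximena → e = 5.
Clustering(Orla) = 5/10 = 1/2.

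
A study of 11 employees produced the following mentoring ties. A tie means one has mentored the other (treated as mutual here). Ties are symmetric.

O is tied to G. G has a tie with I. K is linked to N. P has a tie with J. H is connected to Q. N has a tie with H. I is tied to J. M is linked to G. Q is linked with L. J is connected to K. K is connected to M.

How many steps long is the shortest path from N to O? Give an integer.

4

One shortest route is N – K – M – G – O, which uses 4 edges, and at distance 3 from N we only reach {G, I, L, P}, which does not include O. So d(N,O) = 4.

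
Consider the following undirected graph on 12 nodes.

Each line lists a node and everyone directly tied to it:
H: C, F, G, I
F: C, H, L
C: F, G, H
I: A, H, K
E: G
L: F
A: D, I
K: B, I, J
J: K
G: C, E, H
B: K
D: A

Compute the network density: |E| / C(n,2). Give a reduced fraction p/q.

There are 13 edges and 12 nodes, so the maximum possible is C(12,2) = 66.
Density = 13/66.

13/66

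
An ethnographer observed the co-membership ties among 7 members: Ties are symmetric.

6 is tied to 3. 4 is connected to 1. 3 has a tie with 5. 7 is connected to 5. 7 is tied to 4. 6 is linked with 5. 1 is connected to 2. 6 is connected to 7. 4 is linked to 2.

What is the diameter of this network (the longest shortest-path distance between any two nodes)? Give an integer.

4

Eccentricity of each node (its greatest distance to any other): 1:4, 2:4, 3:4, 4:3, 5:3, 6:3, 7:2.
The maximum eccentricity is 4, realized for instance by the pair 3–1 via 3 – 5 – 7 – 4 – 1. So the diameter is 4.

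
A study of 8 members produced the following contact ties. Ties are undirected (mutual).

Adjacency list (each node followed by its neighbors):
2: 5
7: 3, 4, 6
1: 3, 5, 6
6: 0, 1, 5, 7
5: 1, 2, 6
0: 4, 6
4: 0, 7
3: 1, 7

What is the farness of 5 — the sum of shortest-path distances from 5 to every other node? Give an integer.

12

Distances from 5: 0:2, 1:1, 2:1, 3:2, 4:3, 6:1, 7:2.
Sum = 2 + 1 + 1 + 2 + 3 + 1 + 2 = 12.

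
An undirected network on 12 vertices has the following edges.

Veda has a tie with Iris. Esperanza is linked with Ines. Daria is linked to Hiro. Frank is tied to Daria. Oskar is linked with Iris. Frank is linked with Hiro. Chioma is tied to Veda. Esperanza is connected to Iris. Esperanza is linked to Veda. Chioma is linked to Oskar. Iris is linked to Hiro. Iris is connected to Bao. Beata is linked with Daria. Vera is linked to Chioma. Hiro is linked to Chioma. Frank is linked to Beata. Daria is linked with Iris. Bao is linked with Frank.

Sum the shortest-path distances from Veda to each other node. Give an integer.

Distances from Veda: Bao:2, Beata:3, Chioma:1, Daria:2, Esperanza:1, Frank:3, Hiro:2, Ines:2, Iris:1, Oskar:2, Vera:2.
Sum = 2 + 3 + 1 + 2 + 1 + 3 + 2 + 2 + 1 + 2 + 2 = 21.

21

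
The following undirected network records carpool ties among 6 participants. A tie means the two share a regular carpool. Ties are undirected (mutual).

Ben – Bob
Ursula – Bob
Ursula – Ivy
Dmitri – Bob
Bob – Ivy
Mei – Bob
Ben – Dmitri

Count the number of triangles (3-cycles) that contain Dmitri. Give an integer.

1

Dmitri's neighbors: Ben and Bob.
Neighbor pairs that are themselves tied: Dmitri–Ben–Bob. Each forms one triangle with Dmitri, for 1 in total.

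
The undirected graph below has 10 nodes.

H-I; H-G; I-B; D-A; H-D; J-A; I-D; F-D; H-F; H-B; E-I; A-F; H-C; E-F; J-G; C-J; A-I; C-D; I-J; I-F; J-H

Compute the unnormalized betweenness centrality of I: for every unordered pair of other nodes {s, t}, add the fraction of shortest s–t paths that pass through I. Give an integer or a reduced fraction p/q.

81/10

Pairs whose geodesics pass through I — H–A: 1/4; H–E: 1/2; A–B: 1; A–E: 1/2; J–D: 1/4; J–F: 1/3; J–B: 1/2; J–E: 1; G–E: 2/3; D–B: 1/2; D–E: 1/2; C–E: 3/5; F–B: 1/2; B–E: 1.
All other pairs contribute 0.
Summing the contributions gives betweenness(I) = 81/10.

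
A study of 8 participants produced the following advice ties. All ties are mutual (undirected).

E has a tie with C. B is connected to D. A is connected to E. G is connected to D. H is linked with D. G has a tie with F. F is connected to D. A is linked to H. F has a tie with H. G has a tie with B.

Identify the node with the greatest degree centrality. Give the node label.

Degrees — A:2, B:2, C:1, D:4, E:2, F:3, G:3, H:3.
The maximum is 4, attained only by D.

D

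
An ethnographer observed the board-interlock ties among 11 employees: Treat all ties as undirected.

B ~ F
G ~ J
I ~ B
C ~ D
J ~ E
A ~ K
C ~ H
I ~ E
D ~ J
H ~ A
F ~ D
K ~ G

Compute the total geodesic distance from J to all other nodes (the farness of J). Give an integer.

Distances from J: A:3, B:3, C:2, D:1, E:1, F:2, G:1, H:3, I:2, K:2.
Sum = 3 + 3 + 2 + 1 + 1 + 2 + 1 + 3 + 2 + 2 = 20.

20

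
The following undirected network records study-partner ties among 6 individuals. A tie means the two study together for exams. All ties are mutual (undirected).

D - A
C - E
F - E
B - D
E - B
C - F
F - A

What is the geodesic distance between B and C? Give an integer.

One shortest route is B – E – C, which uses 2 edges, and B and C are not directly tied, so nothing shorter exists. So d(B,C) = 2.

2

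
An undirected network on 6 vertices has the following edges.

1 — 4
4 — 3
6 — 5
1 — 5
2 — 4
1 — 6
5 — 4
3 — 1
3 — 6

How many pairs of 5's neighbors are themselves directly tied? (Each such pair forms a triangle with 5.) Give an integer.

5's neighbors: 1, 4, and 6.
Neighbor pairs that are themselves tied: 5–1–4; 5–1–6. Each forms one triangle with 5, for 2 in total.

2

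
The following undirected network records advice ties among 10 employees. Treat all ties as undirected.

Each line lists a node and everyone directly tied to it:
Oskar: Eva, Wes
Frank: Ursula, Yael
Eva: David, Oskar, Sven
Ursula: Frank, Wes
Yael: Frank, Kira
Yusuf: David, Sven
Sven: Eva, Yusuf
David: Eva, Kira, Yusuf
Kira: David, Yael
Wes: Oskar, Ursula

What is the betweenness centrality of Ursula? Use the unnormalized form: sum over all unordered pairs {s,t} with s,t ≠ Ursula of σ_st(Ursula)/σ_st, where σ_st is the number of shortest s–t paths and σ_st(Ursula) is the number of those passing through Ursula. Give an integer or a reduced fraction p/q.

29/6

Pairs whose geodesics pass through Ursula — Frank–Sven: 1/3; Frank–Eva: 1/2; Frank–Oskar: 1; Frank–Wes: 1; Yael–Oskar: 1/2; Yael–Wes: 1; Kira–Wes: 1/2.
All other pairs contribute 0.
Summing the contributions gives betweenness(Ursula) = 29/6.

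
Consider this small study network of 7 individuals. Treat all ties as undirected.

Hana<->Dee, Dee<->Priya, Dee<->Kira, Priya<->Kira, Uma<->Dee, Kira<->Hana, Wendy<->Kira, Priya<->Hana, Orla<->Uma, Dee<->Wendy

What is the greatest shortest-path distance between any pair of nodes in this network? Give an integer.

3

Eccentricity of each node (its greatest distance to any other): Dee:2, Hana:3, Kira:3, Orla:3, Priya:3, Uma:2, Wendy:3.
The maximum eccentricity is 3, realized for instance by the pair Orla–Kira via Orla – Uma – Dee – Kira. So the diameter is 3.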